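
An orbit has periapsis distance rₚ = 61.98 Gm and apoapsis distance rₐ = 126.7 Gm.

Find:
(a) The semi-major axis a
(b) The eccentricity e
rₚ = 61.98 Gm = 6.198 × 10^10 m
rₐ = 126.7 Gm = 1.267 × 10^11 m
(a) a = (rₚ + rₐ)/2 = 9.434 × 10^10 m ≈ 94.34 Gm
(b) e = (rₐ − rₚ)/(rₐ + rₚ) = (6.472 × 10^10) / (1.8868 × 10^11) = 0.343015

Final answer:
(a) a = 94.34 Gm
(b) e = 0.343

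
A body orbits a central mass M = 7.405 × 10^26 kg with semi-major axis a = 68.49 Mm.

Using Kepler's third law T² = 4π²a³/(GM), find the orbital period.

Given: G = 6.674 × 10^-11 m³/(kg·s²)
M = 7.405 × 10^26 kg
GM = G × M = 6.674 × 10^-11 × 7.405 × 10^26 = 4.9421 × 10^16 m³/s²
a = 68.49 Mm = 6.849 × 10^7 m
a³ = 3.21278 × 10^23 m³
T = 2π √(a³/GM) = 2π √((3.21278 × 10^23) / (4.9421 × 10^16)) = 2π × 2549.68 s
T = 16020.1 s ≈ 4.45 hours

Final answer: 4.45 hours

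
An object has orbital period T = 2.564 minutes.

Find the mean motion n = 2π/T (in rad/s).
T = 2.564 minutes = 153.84 s
n = 2π / 153.84 s = 0.0408423 rad/s ≈ 0.04084 rad/s

Final answer: n = 0.04084 rad/s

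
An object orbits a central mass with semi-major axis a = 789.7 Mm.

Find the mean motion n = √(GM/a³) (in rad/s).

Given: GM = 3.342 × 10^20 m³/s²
a = 789.7 Mm = 7.897 × 10^8 m
GM = 3.342 × 10^20 m³/s²
a³ = 4.92478 × 10^26 m³
GM/a³ = (3.342 × 10^20) / (4.92478 × 10^26) = 6.7861 × 10^-7 s⁻²
n = √(GM/a³) = 0.000823778 rad/s ≈ 0.0008238 rad/s

Final answer: n = 0.0008238 rad/s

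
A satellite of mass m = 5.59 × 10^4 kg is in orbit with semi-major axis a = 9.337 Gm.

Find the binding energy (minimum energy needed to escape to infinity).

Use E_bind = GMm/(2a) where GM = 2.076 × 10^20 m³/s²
a = 9.337 Gm = 9.337 × 10^9 m
GM = 2.076 × 10^20 m³/s²
m = 5.59 × 10^4 kg
GMm = 2.076 × 10^20 × 55900 = 1.16048 × 10^25 m³·kg/s²
2a = 1.8674 × 10^10 m
E_bind = GMm/(2a) = 6.21444 × 10^14 J ≈ 621.4 TJ

Final answer: 621.4 TJ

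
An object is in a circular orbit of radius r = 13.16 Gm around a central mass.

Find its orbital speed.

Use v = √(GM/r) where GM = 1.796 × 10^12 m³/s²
r = 13.16 Gm = 1.316 × 10^10 m
GM = 1.796 × 10^12 m³/s²
GM/r = (1.796 × 10^12) / (1.316 × 10^10) = 136.474 m²/s²
v = √(GM/r) = 11.6822 m/s ≈ 11.68 m/s

Final answer: 11.68 m/s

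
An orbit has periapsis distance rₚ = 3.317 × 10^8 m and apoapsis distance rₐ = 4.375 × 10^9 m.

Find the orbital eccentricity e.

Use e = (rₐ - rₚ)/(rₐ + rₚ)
rₚ = 3.317 × 10^8 m
rₐ = 4.375 × 10^9 m
rₐ − rₚ = 4.0433 × 10^9 m
rₐ + rₚ = 4.7067 × 10^9 m
e = (rₐ − rₚ)/(rₐ + rₚ) = 0.859052

Final answer: e = 0.8591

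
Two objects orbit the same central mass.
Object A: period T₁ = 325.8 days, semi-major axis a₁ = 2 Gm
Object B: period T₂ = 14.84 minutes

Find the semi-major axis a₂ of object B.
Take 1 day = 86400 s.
T₁ = 325.8 days = 2.81491 × 10^7 s
T₂ = 14.84 minutes = 890.4 s
a₁ = 2 Gm = 2 × 10^9 m
Kepler's third law: (T₂/T₁)² = (a₂/a₁)³  ⇒  a₂ = a₁ (T₂/T₁)^(2/3)
T₂/T₁ = 3.16315 × 10^-5
(T₂/T₁)^(2/3) = 0.00100018
a₂ = 2 × 10^9 m × 0.00100018 = 2.00037 × 10^6 m ≈ 2 Mm

Final answer: a₂ = 2 Mm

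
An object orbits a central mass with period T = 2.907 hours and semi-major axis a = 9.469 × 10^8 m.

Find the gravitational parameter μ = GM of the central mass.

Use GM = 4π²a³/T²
T = 2.907 hours = 10465.2 s
a = 9.469 × 10^8 m
a³ = 8.49009 × 10^26 m³
T² = 1.0952 × 10^8 s²
GM = 4π² × (8.49009 × 10^26) / (1.0952 × 10^8) = 3.06039 × 10^20 m³/s²
GM ≈ 3.06 × 10^20 m³/s²

Final answer: GM = 3.06 × 10^20 m³/s²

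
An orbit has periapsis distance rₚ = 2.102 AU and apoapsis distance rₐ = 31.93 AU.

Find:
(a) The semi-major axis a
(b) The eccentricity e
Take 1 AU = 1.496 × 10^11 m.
rₚ = 2.102 AU = 3.14459 × 10^11 m
rₐ = 31.93 AU = 4.77673 × 10^12 m
(a) a = (rₚ + rₐ)/2 = 2.54559 × 10^12 m ≈ 17.02 AU
(b) e = (rₐ − rₚ)/(rₐ + rₚ) = (4.46227 × 10^12) / (5.09119 × 10^12) = 0.876469

Final answer:
(a) a = 17.02 AU
(b) e = 0.8765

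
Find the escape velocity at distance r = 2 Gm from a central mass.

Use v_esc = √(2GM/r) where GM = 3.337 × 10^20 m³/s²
r = 2 Gm = 2 × 10^9 m
GM = 3.337 × 10^20 m³/s²
2GM/r = 2 × (3.337 × 10^20) / (2 × 10^9) = 3.337 × 10^11 m²/s²
v_esc = √(2GM/r) = 577668 m/s ≈ 577.7 km/s

Final answer: 577.7 km/s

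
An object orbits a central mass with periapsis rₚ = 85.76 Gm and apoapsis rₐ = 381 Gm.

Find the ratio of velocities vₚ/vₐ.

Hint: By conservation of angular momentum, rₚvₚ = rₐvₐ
rₚ = 85.76 Gm = 8.576 × 10^10 m
rₐ = 381 Gm = 3.81 × 10^11 m
rₚvₚ = rₐvₐ  ⇒  vₚ/vₐ = rₐ/rₚ
vₚ/vₐ = (3.81 × 10^11) / (8.576 × 10^10) = 4.44263

Final answer: vₚ/vₐ = 4.443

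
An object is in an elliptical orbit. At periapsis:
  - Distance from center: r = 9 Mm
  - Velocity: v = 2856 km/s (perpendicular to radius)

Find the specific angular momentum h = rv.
r = 9 Mm = 9 × 10^6 m
v = 2856 km/s = 2.856 × 10^6 m/s
h = rv = 9 × 10^6 × 2.856 × 10^6 = 2.5704 × 10^13 m²/s ≈ 2.57 × 10^13 m²/s

Final answer: h = 2.57 × 10^13 m²/s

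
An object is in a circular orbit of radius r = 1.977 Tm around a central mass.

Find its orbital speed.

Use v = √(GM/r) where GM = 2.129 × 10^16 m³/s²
r = 1.977 Tm = 1.977 × 10^12 m
GM = 2.129 × 10^16 m³/s²
GM/r = (2.129 × 10^16) / (1.977 × 10^12) = 10768.8 m²/s²
v = √(GM/r) = 103.773 m/s ≈ 103.8 m/s

Final answer: 103.8 m/s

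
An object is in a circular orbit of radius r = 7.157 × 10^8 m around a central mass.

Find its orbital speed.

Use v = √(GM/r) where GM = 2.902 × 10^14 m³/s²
r = 7.157 × 10^8 m
GM = 2.902 × 10^14 m³/s²
GM/r = (2.902 × 10^14) / (7.157 × 10^8) = 405477 m²/s²
v = √(GM/r) = 636.771 m/s ≈ 636.8 m/s

Final answer: 636.8 m/s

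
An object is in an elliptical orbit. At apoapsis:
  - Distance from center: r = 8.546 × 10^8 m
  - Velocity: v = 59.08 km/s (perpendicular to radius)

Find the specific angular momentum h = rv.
r = 8.546 × 10^8 m
v = 59.08 km/s = 59080 m/s
h = rv = 8.546 × 10^8 × 59080 = 5.04898 × 10^13 m²/s ≈ 5.049 × 10^13 m²/s

Final answer: h = 5.049 × 10^13 m²/s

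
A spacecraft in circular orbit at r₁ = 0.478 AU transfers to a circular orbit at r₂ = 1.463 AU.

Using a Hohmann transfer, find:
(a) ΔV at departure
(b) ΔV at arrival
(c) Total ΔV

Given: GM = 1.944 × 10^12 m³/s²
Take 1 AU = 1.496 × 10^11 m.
r₁ = 0.478 AU = 7.15088 × 10^10 m
r₂ = 1.463 AU = 2.18865 × 10^11 m
GM = 1.944 × 10^12 m³/s²
Transfer ellipse: a_t = (r₁ + r₂)/2 = 1.45187 × 10^11 m
Circular speed at r₁: v₁ = √(GM/r₁) = 5.21397 m/s
Transfer speed at r₁ (periapsis): v₁ₜ = √(GM(2/r₁ − 1/a_t)) = 6.40166 m/s
(a) ΔV₁ = v₁ₜ − v₁ = 1.18769 m/s ≈ 1.188 m/s
Circular speed at r₂: v₂ = √(GM/r₂) = 2.9803 m/s
Transfer speed at r₂ (apoapsis): v₂ₜ = √(GM(2/r₂ − 1/a_t)) = 2.09159 m/s
(b) ΔV₂ = v₂ − v₂ₜ = 0.888712 m/s ≈ 0.8887 m/s
(c) ΔV_total = ΔV₁ + ΔV₂ = 2.07641 m/s ≈ 2.076 m/s

Final answer:
(a) ΔV₁ = 1.188 m/s
(b) ΔV₂ = 0.8887 m/s
(c) ΔV_total = 2.076 m/s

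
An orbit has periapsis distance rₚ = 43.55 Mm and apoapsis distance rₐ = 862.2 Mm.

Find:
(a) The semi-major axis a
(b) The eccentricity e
rₚ = 43.55 Mm = 4.355 × 10^7 m
rₐ = 862.2 Mm = 8.622 × 10^8 m
(a) a = (rₚ + rₐ)/2 = 4.52875 × 10^8 m ≈ 452.9 Mm
(b) e = (rₐ − rₚ)/(rₐ + rₚ) = (8.1865 × 10^8) / (9.0575 × 10^8) = 0.903837

Final answer:
(a) a = 452.9 Mm
(b) e = 0.9038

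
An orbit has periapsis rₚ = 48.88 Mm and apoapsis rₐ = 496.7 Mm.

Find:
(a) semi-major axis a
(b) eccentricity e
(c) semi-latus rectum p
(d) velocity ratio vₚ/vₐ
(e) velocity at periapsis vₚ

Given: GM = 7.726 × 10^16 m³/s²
rₚ = 48.88 Mm = 4.888 × 10^7 m
rₐ = 496.7 Mm = 4.967 × 10^8 m
GM = 7.726 × 10^16 m³/s²
a = (rₚ + rₐ)/2 = 2.7279 × 10^8 m
e = (rₐ − rₚ)/(rₐ + rₚ) = (4.4782 × 10^8) / (5.4558 × 10^8) = 0.820815
(a) a = 2.7279 × 10^8 m ≈ 272.8 Mm
(b) e = 0.820815 ≈ 0.8208
(c) 1 − e² = 0.326263;  p = a(1 − e²) = 2.7279 × 10^8 × 0.326263 = 8.90014 × 10^7 m ≈ 89 Mm
(d) vₚ/vₐ = rₐ/rₚ (angular momentum) = (4.967 × 10^8) / (4.888 × 10^7) = 10.1616 ≈ 10.16
(e) vₚ² = GM (2/rₚ − 1/a) = 7.726 × 10^16 × (4.09165 × 10^-8 − 3.66582 × 10^-9) = 2.87799 × 10^9 m²/s²;  vₚ = 53646.9 m/s ≈ 53.65 km/s

Final answer:
(a) semi-major axis a = 272.8 Mm
(b) eccentricity e = 0.8208
(c) semi-latus rectum p = 89 Mm
(d) velocity ratio vₚ/vₐ = 10.16
(e) velocity at periapsis vₚ = 53.65 km/s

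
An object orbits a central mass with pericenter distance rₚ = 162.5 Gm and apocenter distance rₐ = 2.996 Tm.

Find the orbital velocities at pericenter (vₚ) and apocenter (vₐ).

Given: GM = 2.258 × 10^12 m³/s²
rₚ = 162.5 Gm = 1.625 × 10^11 m
rₐ = 2.996 Tm = 2.996 × 10^12 m
GM = 2.258 × 10^12 m³/s²
a = (rₚ + rₐ)/2 = 1.57925 × 10^12 m
Vis-viva: v² = GM (2/r − 1/a)
vₚ² = 2.258 × 10^12 × (1.23077 × 10^-11 − 6.33212 × 10^-13) = 26.361 m²/s²
vₚ = 5.13429 m/s ≈ 5.134 m/s
vₐ² = 2.258 × 10^12 × (6.67557 × 10^-13 − 6.33212 × 10^-13) = 0.0775505 m²/s²
vₐ = 0.278479 m/s ≈ 0.2785 m/s

Final answer: vₚ = 5.134 m/s, vₐ = 0.2785 m/s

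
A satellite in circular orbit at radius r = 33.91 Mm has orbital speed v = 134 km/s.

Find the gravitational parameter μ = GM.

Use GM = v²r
r = 33.91 Mm = 3.391 × 10^7 m
v = 134 km/s = 134000 m/s
v² = 1.7956 × 10^10 m²/s²
GM = v²r = 1.7956 × 10^10 × 3.391 × 10^7 = 6.08888 × 10^17 m³/s²
GM ≈ 6.089 × 10^17 m³/s²

Final answer: GM = 6.089 × 10^17 m³/s²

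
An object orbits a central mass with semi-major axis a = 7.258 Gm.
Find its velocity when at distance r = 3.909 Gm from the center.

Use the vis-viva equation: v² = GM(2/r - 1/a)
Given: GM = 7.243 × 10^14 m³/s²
a = 7.258 Gm = 7.258 × 10^9 m
r = 3.909 Gm = 3.909 × 10^9 m
GM = 7.243 × 10^14 m³/s²
2/r − 1/a = 5.1164 × 10^-10 − 1.37779 × 10^-10 = 3.73861 × 10^-10 m⁻¹
v² = GM (2/r − 1/a) = 270787 m²/s²
v = 520.372 m/s ≈ 520.4 m/s

Final answer: 520.4 m/s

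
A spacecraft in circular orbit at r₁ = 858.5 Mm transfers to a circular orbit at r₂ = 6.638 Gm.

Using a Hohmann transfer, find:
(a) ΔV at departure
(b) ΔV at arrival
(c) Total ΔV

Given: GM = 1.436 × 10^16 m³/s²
r₁ = 858.5 Mm = 8.585 × 10^8 m
r₂ = 6.638 Gm = 6.638 × 10^9 m
GM = 1.436 × 10^16 m³/s²
Transfer ellipse: a_t = (r₁ + r₂)/2 = 3.74825 × 10^9 m
Circular speed at r₁: v₁ = √(GM/r₁) = 4089.85 m/s
Transfer speed at r₁ (periapsis): v₁ₜ = √(GM(2/r₁ − 1/a_t)) = 5442.66 m/s
(a) ΔV₁ = v₁ₜ − v₁ = 1352.82 m/s ≈ 1.353 km/s
Circular speed at r₂: v₂ = √(GM/r₂) = 1470.82 m/s
Transfer speed at r₂ (apoapsis): v₂ₜ = √(GM(2/r₂ − 1/a_t)) = 703.906 m/s
(b) ΔV₂ = v₂ − v₂ₜ = 766.911 m/s ≈ 766.9 m/s
(c) ΔV_total = ΔV₁ + ΔV₂ = 2119.73 m/s ≈ 2.12 km/s

Final answer:
(a) ΔV₁ = 1.353 km/s
(b) ΔV₂ = 766.9 m/s
(c) ΔV_total = 2.12 km/s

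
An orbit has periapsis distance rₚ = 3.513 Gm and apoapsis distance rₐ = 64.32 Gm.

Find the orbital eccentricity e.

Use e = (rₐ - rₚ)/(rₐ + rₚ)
rₚ = 3.513 Gm = 3.513 × 10^9 m
rₐ = 64.32 Gm = 6.432 × 10^10 m
rₐ − rₚ = 6.0807 × 10^10 m
rₐ + rₚ = 6.7833 × 10^10 m
e = (rₐ − rₚ)/(rₐ + rₚ) = 0.896422

Final answer: e = 0.8964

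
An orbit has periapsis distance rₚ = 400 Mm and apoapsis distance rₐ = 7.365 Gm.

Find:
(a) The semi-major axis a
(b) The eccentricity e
rₚ = 400 Mm = 4 × 10^8 m
rₐ = 7.365 Gm = 7.365 × 10^9 m
(a) a = (rₚ + rₐ)/2 = 3.8825 × 10^9 m ≈ 3.882 Gm
(b) e = (rₐ − rₚ)/(rₐ + rₚ) = (6.965 × 10^9) / (7.765 × 10^9) = 0.896974

Final answer:
(a) a = 3.882 Gm
(b) e = 0.897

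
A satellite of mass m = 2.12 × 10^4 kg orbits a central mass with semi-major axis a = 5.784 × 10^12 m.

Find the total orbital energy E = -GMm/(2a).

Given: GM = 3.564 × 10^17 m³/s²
a = 5.784 × 10^12 m
GM = 3.564 × 10^17 m³/s²
2a = 1.1568 × 10^13 m
GMm = 3.564 × 10^17 × 21200 = 7.55568 × 10^21 m³·kg/s²
E = −GMm/(2a) = -6.53154 × 10^8 J ≈ -653.2 MJ

Final answer: -653.2 MJ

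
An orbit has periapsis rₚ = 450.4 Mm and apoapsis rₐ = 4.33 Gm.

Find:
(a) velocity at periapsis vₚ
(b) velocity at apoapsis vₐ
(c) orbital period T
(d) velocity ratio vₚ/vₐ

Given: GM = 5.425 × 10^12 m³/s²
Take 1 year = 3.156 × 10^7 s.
rₚ = 450.4 Mm = 4.504 × 10^8 m
rₐ = 4.33 Gm = 4.33 × 10^9 m
GM = 5.425 × 10^12 m³/s²
a = (rₚ + rₐ)/2 = 2.3902 × 10^9 m
e = (rₐ − rₚ)/(rₐ + rₚ) = (3.8796 × 10^9) / (4.7804 × 10^9) = 0.811564
(a) vₚ² = GM (2/rₚ − 1/a) = 5.425 × 10^12 × (4.4405 × 10^-9 − 4.18375 × 10^-10) = 21820 m²/s²;  vₚ = 147.716 m/s ≈ 147.7 m/s
(b) vₐ² = GM (2/rₐ − 1/a) = 5.425 × 10^12 × (4.61894 × 10^-10 − 4.18375 × 10^-10) = 236.089 m²/s²;  vₐ = 15.3652 m/s ≈ 15.37 m/s
(c) a³ = 1.36553 × 10^28 m³;  T = 2π √(a³/GM) = 2π × 5.01709 × 10^7 s = 3.15233 × 10^8 s ≈ 9.988 years
(d) vₚ/vₐ = rₐ/rₚ (angular momentum) = (4.33 × 10^9) / (4.504 × 10^8) = 9.61368 ≈ 9.614

Final answer:
(a) velocity at periapsis vₚ = 147.7 m/s
(b) velocity at apoapsis vₐ = 15.37 m/s
(c) orbital period T = 9.988 years
(d) velocity ratio vₚ/vₐ = 9.614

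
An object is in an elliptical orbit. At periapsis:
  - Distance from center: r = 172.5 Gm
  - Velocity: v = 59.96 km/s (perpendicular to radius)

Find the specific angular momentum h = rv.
r = 172.5 Gm = 1.725 × 10^11 m
v = 59.96 km/s = 59960 m/s
h = rv = 1.725 × 10^11 × 59960 = 1.03431 × 10^16 m²/s ≈ 1.034 × 10^16 m²/s

Final answer: h = 1.034 × 10^16 m²/s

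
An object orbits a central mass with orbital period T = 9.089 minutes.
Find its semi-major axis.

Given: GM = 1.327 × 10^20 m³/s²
T = 9.089 minutes = 545.34 s
GM = 1.327 × 10^20 m³/s²
Kepler's third law: a³ = GM T² / (4π²)
T² = 297396 s²
a³ = (1.327 × 10^20) × 297396 / (4π²) = 9.99645 × 10^23 m³
a = (a³)^(1/3) = 9.99882 × 10^7 m ≈ 99.99 Mm

Final answer: 99.99 Mm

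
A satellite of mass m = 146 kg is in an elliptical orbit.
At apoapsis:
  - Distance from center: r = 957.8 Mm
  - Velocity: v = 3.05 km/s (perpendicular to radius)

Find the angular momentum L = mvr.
r = 957.8 Mm = 9.578 × 10^8 m
v = 3.05 km/s = 3050 m/s
vr = 3050 × 9.578 × 10^8 = 2.92129 × 10^12 m²/s
L = m × vr = 146 × 2.92129 × 10^12 = 4.26508 × 10^14 kg·m²/s ≈ 4.265 × 10^14 kg·m²/s

Final answer: L = 4.265 × 10^14 kg·m²/s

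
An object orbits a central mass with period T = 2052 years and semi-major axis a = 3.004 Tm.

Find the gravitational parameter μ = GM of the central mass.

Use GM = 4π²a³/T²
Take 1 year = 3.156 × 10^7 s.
T = 2052 years = 6.47611 × 10^10 s
a = 3.004 Tm = 3.004 × 10^12 m
a³ = 2.71081 × 10^37 m³
T² = 4.194 × 10^21 s²
GM = 4π² × (2.71081 × 10^37) / (4.194 × 10^21) = 2.55171 × 10^17 m³/s²
GM ≈ 2.552 × 10^17 m³/s²

Final answer: GM = 2.552 × 10^17 m³/s²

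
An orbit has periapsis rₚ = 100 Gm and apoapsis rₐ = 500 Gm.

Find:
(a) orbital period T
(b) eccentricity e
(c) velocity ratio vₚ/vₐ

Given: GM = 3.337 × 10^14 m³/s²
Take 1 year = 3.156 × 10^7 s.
rₚ = 100 Gm = 1 × 10^11 m
rₐ = 500 Gm = 5 × 10^11 m
GM = 3.337 × 10^14 m³/s²
a = (rₚ + rₐ)/2 = 3 × 10^11 m
e = (rₐ − rₚ)/(rₐ + rₚ) = (4 × 10^11) / (6 × 10^11) = 0.666667
(a) a³ = 2.7 × 10^34 m³;  T = 2π √(a³/GM) = 2π × 8.99505 × 10^9 s = 5.65176 × 10^10 s ≈ 1791 years
(b) e = 0.666667 ≈ 0.6667
(c) vₚ/vₐ = rₐ/rₚ (angular momentum) = (5 × 10^11) / (1 × 10^11) = 5 ≈ 5

Final answer:
(a) orbital period T = 1791 years
(b) eccentricity e = 0.6667
(c) velocity ratio vₚ/vₐ = 5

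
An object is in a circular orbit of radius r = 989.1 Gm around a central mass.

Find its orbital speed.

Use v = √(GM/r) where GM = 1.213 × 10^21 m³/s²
r = 989.1 Gm = 9.891 × 10^11 m
GM = 1.213 × 10^21 m³/s²
GM/r = (1.213 × 10^21) / (9.891 × 10^11) = 1.22637 × 10^9 m²/s²
v = √(GM/r) = 35019.5 m/s ≈ 35.02 km/s

Final answer: 35.02 km/s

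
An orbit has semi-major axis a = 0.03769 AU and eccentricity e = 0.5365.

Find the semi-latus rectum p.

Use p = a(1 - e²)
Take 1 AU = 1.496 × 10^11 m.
a = 0.03769 AU = 5.63842 × 10^9 m
e = 0.5365,  e² = 0.287832,  1 − e² = 0.712168
p = a(1 − e²) = 5.63842 × 10^9 m × 0.712168 = 4.0155 × 10^9 m ≈ 0.02684 AU

Final answer: p = 0.02684 AU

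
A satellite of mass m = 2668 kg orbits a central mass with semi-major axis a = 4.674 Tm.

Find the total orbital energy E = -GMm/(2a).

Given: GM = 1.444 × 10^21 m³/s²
a = 4.674 Tm = 4.674 × 10^12 m
GM = 1.444 × 10^21 m³/s²
2a = 9.348 × 10^12 m
GMm = 1.444 × 10^21 × 2668 = 3.85259 × 10^24 m³·kg/s²
E = −GMm/(2a) = -4.1213 × 10^11 J ≈ -412.1 GJ

Final answer: -412.1 GJ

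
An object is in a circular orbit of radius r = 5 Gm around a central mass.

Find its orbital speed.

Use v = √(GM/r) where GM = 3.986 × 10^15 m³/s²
r = 5 Gm = 5 × 10^9 m
GM = 3.986 × 10^15 m³/s²
GM/r = (3.986 × 10^15) / (5 × 10^9) = 797200 m²/s²
v = √(GM/r) = 892.861 m/s ≈ 892.9 m/s

Final answer: 892.9 m/s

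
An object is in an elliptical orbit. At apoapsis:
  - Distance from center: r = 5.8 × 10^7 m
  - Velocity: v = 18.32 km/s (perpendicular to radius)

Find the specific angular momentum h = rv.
r = 5.8 × 10^7 m
v = 18.32 km/s = 18320 m/s
h = rv = 5.8 × 10^7 × 18320 = 1.06256 × 10^12 m²/s ≈ 1.063 × 10^12 m²/s

Final answer: h = 1.063 × 10^12 m²/s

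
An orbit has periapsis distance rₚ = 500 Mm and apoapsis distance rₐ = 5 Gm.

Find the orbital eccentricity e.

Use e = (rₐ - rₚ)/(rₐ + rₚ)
rₚ = 500 Mm = 5 × 10^8 m
rₐ = 5 Gm = 5 × 10^9 m
rₐ − rₚ = 4.5 × 10^9 m
rₐ + rₚ = 5.5 × 10^9 m
e = (rₐ − rₚ)/(rₐ + rₚ) = 0.818182

Final answer: e = 0.8182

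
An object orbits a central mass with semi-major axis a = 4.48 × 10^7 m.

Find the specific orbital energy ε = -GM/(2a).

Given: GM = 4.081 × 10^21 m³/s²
a = 4.48 × 10^7 m
GM = 4.081 × 10^21 m³/s²
2a = 8.96 × 10^7 m
ε = −GM/(2a) = -4.55469 × 10^13 J/kg ≈ -4.555 × 10^4 GJ/kg

Final answer: -4.555 × 10^4 GJ/kg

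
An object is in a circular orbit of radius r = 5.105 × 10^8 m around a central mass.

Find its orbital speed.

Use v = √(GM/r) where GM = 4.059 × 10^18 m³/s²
r = 5.105 × 10^8 m
GM = 4.059 × 10^18 m³/s²
GM/r = (4.059 × 10^18) / (5.105 × 10^8) = 7.95103 × 10^9 m²/s²
v = √(GM/r) = 89168.5 m/s ≈ 89.17 km/s

Final answer: 89.17 km/s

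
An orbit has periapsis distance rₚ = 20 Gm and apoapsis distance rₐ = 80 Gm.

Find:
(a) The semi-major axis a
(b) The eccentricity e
rₚ = 20 Gm = 2 × 10^10 m
rₐ = 80 Gm = 8 × 10^10 m
(a) a = (rₚ + rₐ)/2 = 5 × 10^10 m ≈ 50 Gm
(b) e = (rₐ − rₚ)/(rₐ + rₚ) = (6 × 10^10) / (1 × 10^11) = 0.6

Final answer:
(a) a = 50 Gm
(b) e = 0.6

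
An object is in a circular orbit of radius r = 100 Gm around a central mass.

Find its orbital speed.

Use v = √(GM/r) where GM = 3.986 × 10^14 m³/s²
r = 100 Gm = 1 × 10^11 m
GM = 3.986 × 10^14 m³/s²
GM/r = (3.986 × 10^14) / (1 × 10^11) = 3986 m²/s²
v = √(GM/r) = 63.1348 m/s ≈ 63.13 m/s

Final answer: 63.13 m/s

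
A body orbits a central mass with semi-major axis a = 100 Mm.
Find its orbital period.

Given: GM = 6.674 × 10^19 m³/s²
a = 100 Mm = 1 × 10^8 m
GM = 6.674 × 10^19 m³/s²
a³ = 1 × 10^24 m³
T = 2π √(a³/GM) = 2π √((1 × 10^24) / (6.674 × 10^19)) = 2π × 122.407 s
T = 769.107 s ≈ 12.82 minutes

Final answer: 12.82 minutes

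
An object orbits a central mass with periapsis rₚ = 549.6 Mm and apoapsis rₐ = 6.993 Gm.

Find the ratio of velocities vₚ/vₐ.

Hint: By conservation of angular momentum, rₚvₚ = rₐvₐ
rₚ = 549.6 Mm = 5.496 × 10^8 m
rₐ = 6.993 Gm = 6.993 × 10^9 m
rₚvₚ = rₐvₐ  ⇒  vₚ/vₐ = rₐ/rₚ
vₚ/vₐ = (6.993 × 10^9) / (5.496 × 10^8) = 12.7238

Final answer: vₚ/vₐ = 12.72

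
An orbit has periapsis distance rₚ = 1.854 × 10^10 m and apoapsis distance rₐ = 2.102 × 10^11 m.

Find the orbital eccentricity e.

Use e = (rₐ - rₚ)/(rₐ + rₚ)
rₚ = 1.854 × 10^10 m
rₐ = 2.102 × 10^11 m
rₐ − rₚ = 1.9166 × 10^11 m
rₐ + rₚ = 2.2874 × 10^11 m
e = (rₐ − rₚ)/(rₐ + rₚ) = 0.837895

Final answer: e = 0.8379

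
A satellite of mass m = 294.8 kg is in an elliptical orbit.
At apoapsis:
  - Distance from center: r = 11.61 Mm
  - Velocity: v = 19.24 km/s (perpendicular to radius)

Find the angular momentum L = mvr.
r = 11.61 Mm = 1.161 × 10^7 m
v = 19.24 km/s = 19240 m/s
vr = 19240 × 1.161 × 10^7 = 2.23376 × 10^11 m²/s
L = m × vr = 294.8 × 2.23376 × 10^11 = 6.58514 × 10^13 kg·m²/s ≈ 6.585 × 10^13 kg·m²/s

Final answer: L = 6.585 × 10^13 kg·m²/s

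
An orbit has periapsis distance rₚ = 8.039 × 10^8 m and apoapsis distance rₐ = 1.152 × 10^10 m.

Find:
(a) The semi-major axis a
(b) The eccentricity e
rₚ = 8.039 × 10^8 m
rₐ = 1.152 × 10^10 m
(a) a = (rₚ + rₐ)/2 = 6.16195 × 10^9 m ≈ 6.162 × 10^9 m
(b) e = (rₐ − rₚ)/(rₐ + rₚ) = (1.07161 × 10^10) / (1.23239 × 10^10) = 0.869538

Final answer:
(a) a = 6.162 × 10^9 m
(b) e = 0.8695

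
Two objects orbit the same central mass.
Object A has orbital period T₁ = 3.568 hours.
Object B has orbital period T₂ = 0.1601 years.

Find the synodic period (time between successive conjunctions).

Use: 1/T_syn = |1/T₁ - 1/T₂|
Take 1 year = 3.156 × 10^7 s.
T₁ = 3.568 hours = 12844.8 s
T₂ = 0.1601 years = 5.05276 × 10^6 s
1/T₁ = 7.78525 × 10^-5 s⁻¹
1/T₂ = 1.97912 × 10^-7 s⁻¹
|1/T₁ − 1/T₂| = 7.76546 × 10^-5 s⁻¹
T_syn = 1 / |1/T₁ − 1/T₂| = 12877.5 s ≈ 3.577 hours

Final answer: T_syn = 3.577 hours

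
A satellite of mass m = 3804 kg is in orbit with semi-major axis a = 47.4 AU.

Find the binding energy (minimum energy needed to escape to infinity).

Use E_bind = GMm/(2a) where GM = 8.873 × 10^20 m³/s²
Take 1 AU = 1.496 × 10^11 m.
a = 47.4 AU = 7.09104 × 10^12 m
GM = 8.873 × 10^20 m³/s²
m = 3804 kg
GMm = 8.873 × 10^20 × 3804 = 3.37529 × 10^24 m³·kg/s²
2a = 1.41821 × 10^13 m
E_bind = GMm/(2a) = 2.37997 × 10^11 J ≈ 238 GJ

Final answer: 238 GJ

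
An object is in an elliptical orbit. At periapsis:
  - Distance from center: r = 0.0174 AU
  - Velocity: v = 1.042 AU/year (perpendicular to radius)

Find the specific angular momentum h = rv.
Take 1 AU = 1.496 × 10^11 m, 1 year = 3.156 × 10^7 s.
r = 0.0174 AU = 2.60304 × 10^9 m
v = 1.042 AU/year = 4939.26 m/s
h = rv = 2.60304 × 10^9 × 4939.26 = 1.28571 × 10^13 m²/s ≈ 1.286 × 10^13 m²/s

Final answer: h = 1.286 × 10^13 m²/s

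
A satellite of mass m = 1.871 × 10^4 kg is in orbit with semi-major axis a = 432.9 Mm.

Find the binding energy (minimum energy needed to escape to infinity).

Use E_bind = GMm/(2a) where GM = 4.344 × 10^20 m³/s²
a = 432.9 Mm = 4.329 × 10^8 m
GM = 4.344 × 10^20 m³/s²
m = 1.871 × 10^4 kg
GMm = 4.344 × 10^20 × 18710 = 8.12762 × 10^24 m³·kg/s²
2a = 8.658 × 10^8 m
E_bind = GMm/(2a) = 9.38742 × 10^15 J ≈ 9.387 PJ

Final answer: 9.387 PJ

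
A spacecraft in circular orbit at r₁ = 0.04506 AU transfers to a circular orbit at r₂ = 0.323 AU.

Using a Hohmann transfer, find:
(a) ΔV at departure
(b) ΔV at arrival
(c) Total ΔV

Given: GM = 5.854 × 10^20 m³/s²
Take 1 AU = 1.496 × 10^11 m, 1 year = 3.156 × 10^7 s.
r₁ = 0.04506 AU = 6.74098 × 10^9 m
r₂ = 0.323 AU = 4.83208 × 10^10 m
GM = 5.854 × 10^20 m³/s²
Transfer ellipse: a_t = (r₁ + r₂)/2 = 2.75309 × 10^10 m
Circular speed at r₁: v₁ = √(GM/r₁) = 294690 m/s
Transfer speed at r₁ (periapsis): v₁ₜ = √(GM(2/r₁ − 1/a_t)) = 390411 m/s
(a) ΔV₁ = v₁ₜ − v₁ = 95721.2 m/s ≈ 20.19 AU/year
Circular speed at r₂: v₂ = √(GM/r₂) = 110068 m/s
Transfer speed at r₂ (apoapsis): v₂ₜ = √(GM(2/r₂ − 1/a_t)) = 54464.1 m/s
(b) ΔV₂ = v₂ − v₂ₜ = 55603.4 m/s ≈ 11.73 AU/year
(c) ΔV_total = ΔV₁ + ΔV₂ = 151325 m/s ≈ 31.92 AU/year

Final answer:
(a) ΔV₁ = 20.19 AU/year
(b) ΔV₂ = 11.73 AU/year
(c) ΔV_total = 31.92 AU/year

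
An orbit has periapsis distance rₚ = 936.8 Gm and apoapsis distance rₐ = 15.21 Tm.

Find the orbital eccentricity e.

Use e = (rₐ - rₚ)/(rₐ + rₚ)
rₚ = 936.8 Gm = 9.368 × 10^11 m
rₐ = 15.21 Tm = 1.521 × 10^13 m
rₐ − rₚ = 1.42732 × 10^13 m
rₐ + rₚ = 1.61468 × 10^13 m
e = (rₐ − rₚ)/(rₐ + rₚ) = 0.883965

Final answer: e = 0.884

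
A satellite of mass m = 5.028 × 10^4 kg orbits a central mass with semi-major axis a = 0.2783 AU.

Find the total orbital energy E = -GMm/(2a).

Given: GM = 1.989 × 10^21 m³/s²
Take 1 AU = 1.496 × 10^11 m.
a = 0.2783 AU = 4.16337 × 10^10 m
GM = 1.989 × 10^21 m³/s²
2a = 8.32674 × 10^10 m
GMm = 1.989 × 10^21 × 50280 = 1.00007 × 10^26 m³·kg/s²
E = −GMm/(2a) = -1.20103 × 10^15 J ≈ -1.201 PJ

Final answer: -1.201 PJ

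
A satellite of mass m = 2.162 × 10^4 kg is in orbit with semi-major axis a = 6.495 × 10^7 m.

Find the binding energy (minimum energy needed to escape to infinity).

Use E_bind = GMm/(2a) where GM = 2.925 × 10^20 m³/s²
a = 6.495 × 10^7 m
GM = 2.925 × 10^20 m³/s²
m = 2.162 × 10^4 kg
GMm = 2.925 × 10^20 × 21620 = 6.32385 × 10^24 m³·kg/s²
2a = 1.299 × 10^8 m
E_bind = GMm/(2a) = 4.86824 × 10^16 J ≈ 48.68 PJ

Final answer: 48.68 PJ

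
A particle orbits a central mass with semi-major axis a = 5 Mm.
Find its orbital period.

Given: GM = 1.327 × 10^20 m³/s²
a = 5 Mm = 5 × 10^6 m
GM = 1.327 × 10^20 m³/s²
a³ = 1.25 × 10^20 m³
T = 2π √(a³/GM) = 2π √((1.25 × 10^20) / (1.327 × 10^20)) = 2π × 0.970554 s
T = 6.09817 s ≈ 6.098 seconds

Final answer: 6.098 seconds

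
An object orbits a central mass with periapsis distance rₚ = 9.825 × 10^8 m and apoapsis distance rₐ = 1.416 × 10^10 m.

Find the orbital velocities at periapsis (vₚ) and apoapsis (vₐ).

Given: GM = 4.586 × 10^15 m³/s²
rₚ = 9.825 × 10^8 m
rₐ = 1.416 × 10^10 m
GM = 4.586 × 10^15 m³/s²
a = (rₚ + rₐ)/2 = 7.57125 × 10^9 m
Vis-viva: v² = GM (2/r − 1/a)
vₚ² = 4.586 × 10^15 × (2.03562 × 10^-9 − 1.32079 × 10^-10) = 8.72966 × 10^6 m²/s²
vₚ = 2954.6 m/s ≈ 2.955 km/s
vₐ² = 4.586 × 10^15 × (1.41243 × 10^-10 − 1.32079 × 10^-10) = 42027.7 m²/s²
vₐ = 205.007 m/s ≈ 205 m/s

Final answer: vₚ = 2.955 km/s, vₐ = 205 m/s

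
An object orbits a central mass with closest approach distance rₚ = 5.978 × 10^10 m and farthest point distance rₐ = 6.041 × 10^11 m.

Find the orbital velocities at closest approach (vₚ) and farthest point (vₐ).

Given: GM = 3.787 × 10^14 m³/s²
rₚ = 5.978 × 10^10 m
rₐ = 6.041 × 10^11 m
GM = 3.787 × 10^14 m³/s²
a = (rₚ + rₐ)/2 = 3.3194 × 10^11 m
Vis-viva: v² = GM (2/r − 1/a)
vₚ² = 3.787 × 10^14 × (3.3456 × 10^-11 − 3.01259 × 10^-12) = 11528.9 m²/s²
vₚ = 107.373 m/s ≈ 107.4 m/s
vₐ² = 3.787 × 10^14 × (3.31071 × 10^-12 − 3.01259 × 10^-12) = 112.897 m²/s²
vₐ = 10.6253 m/s ≈ 10.63 m/s

Final answer: vₚ = 107.4 m/s, vₐ = 10.63 m/s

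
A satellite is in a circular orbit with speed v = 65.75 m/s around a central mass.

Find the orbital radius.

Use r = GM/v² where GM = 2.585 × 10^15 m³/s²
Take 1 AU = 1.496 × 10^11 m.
v = 65.75 m/s
GM = 2.585 × 10^15 m³/s²
v² = 4323.06 m²/s²
r = GM/v² = (2.585 × 10^15) / 4323.06 = 5.97956 × 10^11 m ≈ 3.997 AU

Final answer: 3.997 AU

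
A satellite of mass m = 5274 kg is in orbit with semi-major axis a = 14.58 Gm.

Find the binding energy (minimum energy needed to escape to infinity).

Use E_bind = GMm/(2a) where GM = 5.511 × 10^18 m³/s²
a = 14.58 Gm = 1.458 × 10^10 m
GM = 5.511 × 10^18 m³/s²
m = 5274 kg
GMm = 5.511 × 10^18 × 5274 = 2.9065 × 10^22 m³·kg/s²
2a = 2.916 × 10^10 m
E_bind = GMm/(2a) = 9.96743 × 10^11 J ≈ 996.7 GJ

Final answer: 996.7 GJ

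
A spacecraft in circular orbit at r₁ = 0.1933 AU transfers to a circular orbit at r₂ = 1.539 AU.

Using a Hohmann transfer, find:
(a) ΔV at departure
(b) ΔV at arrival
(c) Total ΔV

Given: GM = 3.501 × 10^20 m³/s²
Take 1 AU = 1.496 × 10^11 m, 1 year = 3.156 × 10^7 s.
r₁ = 0.1933 AU = 2.89177 × 10^10 m
r₂ = 1.539 AU = 2.30234 × 10^11 m
GM = 3.501 × 10^20 m³/s²
Transfer ellipse: a_t = (r₁ + r₂)/2 = 1.29576 × 10^11 m
Circular speed at r₁: v₁ = √(GM/r₁) = 110031 m/s
Transfer speed at r₁ (periapsis): v₁ₜ = √(GM(2/r₁ − 1/a_t)) = 146669 m/s
(a) ΔV₁ = v₁ₜ − v₁ = 36637.8 m/s ≈ 7.729 AU/year
Circular speed at r₂: v₂ = √(GM/r₂) = 38995.2 m/s
Transfer speed at r₂ (apoapsis): v₂ₜ = √(GM(2/r₂ − 1/a_t)) = 18421.7 m/s
(b) ΔV₂ = v₂ − v₂ₜ = 20573.5 m/s ≈ 4.34 AU/year
(c) ΔV_total = ΔV₁ + ΔV₂ = 57211.2 m/s ≈ 12.07 AU/year

Final answer:
(a) ΔV₁ = 7.729 AU/year
(b) ΔV₂ = 4.34 AU/year
(c) ΔV_total = 12.07 AU/year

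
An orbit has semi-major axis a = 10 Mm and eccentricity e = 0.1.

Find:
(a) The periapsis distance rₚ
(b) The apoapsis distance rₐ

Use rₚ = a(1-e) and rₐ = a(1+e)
a = 10 Mm = 1 × 10^7 m
e = 0.1:  1 − e = 0.9,  1 + e = 1.1
(a) rₚ = a(1 − e) = 1 × 10^7 m × 0.9 = 9 × 10^6 m ≈ 9 Mm
(b) rₐ = a(1 + e) = 1 × 10^7 m × 1.1 = 1.1 × 10^7 m ≈ 11 Mm

Final answer:
(a) rₚ = 9 Mm
(b) rₐ = 11 Mm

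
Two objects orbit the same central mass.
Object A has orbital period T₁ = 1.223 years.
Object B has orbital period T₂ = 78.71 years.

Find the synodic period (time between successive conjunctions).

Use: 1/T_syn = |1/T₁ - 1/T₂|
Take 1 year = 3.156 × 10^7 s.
T₁ = 1.223 years = 3.85979 × 10^7 s
T₂ = 78.71 years = 2.48409 × 10^9 s
1/T₁ = 2.59082 × 10^-8 s⁻¹
1/T₂ = 4.02562 × 10^-10 s⁻¹
|1/T₁ − 1/T₂| = 2.55056 × 10^-8 s⁻¹
T_syn = 1 / |1/T₁ − 1/T₂| = 3.92071 × 10^7 s ≈ 1.242 years

Final answer: T_syn = 1.242 years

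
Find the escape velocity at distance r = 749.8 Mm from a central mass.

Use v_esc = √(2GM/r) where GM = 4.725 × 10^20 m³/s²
r = 749.8 Mm = 7.498 × 10^8 m
GM = 4.725 × 10^20 m³/s²
2GM/r = 2 × (4.725 × 10^20) / (7.498 × 10^8) = 1.26034 × 10^12 m²/s²
v_esc = √(2GM/r) = 1.12265 × 10^6 m/s ≈ 1123 km/s

Final answer: 1123 km/s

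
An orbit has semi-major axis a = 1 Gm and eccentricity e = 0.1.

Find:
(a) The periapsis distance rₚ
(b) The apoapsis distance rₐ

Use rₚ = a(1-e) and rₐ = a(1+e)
a = 1 Gm = 1 × 10^9 m
e = 0.1:  1 − e = 0.9,  1 + e = 1.1
(a) rₚ = a(1 − e) = 1 × 10^9 m × 0.9 = 9 × 10^8 m ≈ 900 Mm
(b) rₐ = a(1 + e) = 1 × 10^9 m × 1.1 = 1.1 × 10^9 m ≈ 1.1 Gm

Final answer:
(a) rₚ = 900 Mm
(b) rₐ = 1.1 Gm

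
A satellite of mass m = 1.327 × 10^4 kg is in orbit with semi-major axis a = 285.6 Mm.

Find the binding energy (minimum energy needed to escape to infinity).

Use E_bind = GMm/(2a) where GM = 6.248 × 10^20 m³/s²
a = 285.6 Mm = 2.856 × 10^8 m
GM = 6.248 × 10^20 m³/s²
m = 1.327 × 10^4 kg
GMm = 6.248 × 10^20 × 13270 = 8.2911 × 10^24 m³·kg/s²
2a = 5.712 × 10^8 m
E_bind = GMm/(2a) = 1.45152 × 10^16 J ≈ 14.52 PJ

Final answer: 14.52 PJ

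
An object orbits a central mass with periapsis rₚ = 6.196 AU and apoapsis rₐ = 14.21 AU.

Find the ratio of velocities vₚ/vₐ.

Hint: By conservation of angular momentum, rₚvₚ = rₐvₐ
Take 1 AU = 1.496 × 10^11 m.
rₚ = 6.196 AU = 9.26922 × 10^11 m
rₐ = 14.21 AU = 2.12582 × 10^12 m
rₚvₚ = rₐvₐ  ⇒  vₚ/vₐ = rₐ/rₚ
vₚ/vₐ = (2.12582 × 10^12) / (9.26922 × 10^11) = 2.29342

Final answer: vₚ/vₐ = 2.293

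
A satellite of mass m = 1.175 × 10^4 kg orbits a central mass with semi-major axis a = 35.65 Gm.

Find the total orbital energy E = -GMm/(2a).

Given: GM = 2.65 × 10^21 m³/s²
a = 35.65 Gm = 3.565 × 10^10 m
GM = 2.65 × 10^21 m³/s²
2a = 7.13 × 10^10 m
GMm = 2.65 × 10^21 × 11750 = 3.11375 × 10^25 m³·kg/s²
E = −GMm/(2a) = -4.36711 × 10^14 J ≈ -436.7 TJ

Final answer: -436.7 TJ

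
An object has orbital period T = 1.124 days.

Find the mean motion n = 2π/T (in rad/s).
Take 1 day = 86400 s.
T = 1.124 days = 97113.6 s
n = 2π / 97113.6 s = 6.46993 × 10^-5 rad/s ≈ 6.47 × 10^-5 rad/s

Final answer: n = 6.47 × 10^-5 rad/s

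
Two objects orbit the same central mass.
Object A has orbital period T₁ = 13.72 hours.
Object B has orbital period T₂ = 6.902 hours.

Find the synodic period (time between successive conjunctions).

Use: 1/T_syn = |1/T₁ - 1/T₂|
T₁ = 13.72 hours = 49392 s
T₂ = 6.902 hours = 24847.2 s
1/T₁ = 2.02462 × 10^-5 s⁻¹
1/T₂ = 4.0246 × 10^-5 s⁻¹
|1/T₁ − 1/T₂| = 1.99998 × 10^-5 s⁻¹
T_syn = 1 / |1/T₁ − 1/T₂| = 50000.5 s ≈ 13.89 hours

Final answer: T_syn = 13.89 hours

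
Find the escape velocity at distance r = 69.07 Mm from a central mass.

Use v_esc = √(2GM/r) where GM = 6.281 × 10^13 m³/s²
r = 69.07 Mm = 6.907 × 10^7 m
GM = 6.281 × 10^13 m³/s²
2GM/r = 2 × (6.281 × 10^13) / (6.907 × 10^7) = 1.81873 × 10^6 m²/s²
v_esc = √(2GM/r) = 1348.6 m/s ≈ 1.349 km/s

Final answer: 1.349 km/s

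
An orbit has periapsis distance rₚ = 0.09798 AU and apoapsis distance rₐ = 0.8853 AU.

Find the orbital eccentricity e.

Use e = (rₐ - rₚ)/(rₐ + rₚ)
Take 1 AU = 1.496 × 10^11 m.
rₚ = 0.09798 AU = 1.46578 × 10^10 m
rₐ = 0.8853 AU = 1.32441 × 10^11 m
rₐ − rₚ = 1.17783 × 10^11 m
rₐ + rₚ = 1.47099 × 10^11 m
e = (rₐ − rₚ)/(rₐ + rₚ) = 0.800708

Final answer: e = 0.8007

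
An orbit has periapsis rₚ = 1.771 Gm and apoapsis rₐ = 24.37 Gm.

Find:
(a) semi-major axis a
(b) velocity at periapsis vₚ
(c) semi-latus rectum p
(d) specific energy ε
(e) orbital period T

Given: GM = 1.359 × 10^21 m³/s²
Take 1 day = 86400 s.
rₚ = 1.771 Gm = 1.771 × 10^9 m
rₐ = 24.37 Gm = 2.437 × 10^10 m
GM = 1.359 × 10^21 m³/s²
a = (rₚ + rₐ)/2 = 1.30705 × 10^10 m
e = (rₐ − rₚ)/(rₐ + rₚ) = (2.2599 × 10^10) / (2.6141 × 10^10) = 0.864504
(a) a = 1.30705 × 10^10 m ≈ 13.07 Gm
(b) vₚ² = GM (2/rₚ − 1/a) = 1.359 × 10^21 × (1.12931 × 10^-9 − 7.65082 × 10^-11) = 1.43075 × 10^12 m²/s²;  vₚ = 1.19614 × 10^6 m/s ≈ 1196 km/s
(c) 1 − e² = 0.252633;  p = a(1 − e²) = 1.30705 × 10^10 × 0.252633 = 3.30204 × 10^9 m ≈ 3.302 Gm
(d) 2a = 2.6141 × 10^10 m;  ε = −GM/(2a) = -5.19873 × 10^10 J/kg ≈ -51.99 GJ/kg
(e) a³ = 2.23294 × 10^30 m³;  T = 2π √(a³/GM) = 2π × 40534.9 s = 254688 s ≈ 2.948 days

Final answer:
(a) semi-major axis a = 13.07 Gm
(b) velocity at periapsis vₚ = 1196 km/s
(c) semi-latus rectum p = 3.302 Gm
(d) specific energy ε = -51.99 GJ/kg
(e) orbital period T = 2.948 days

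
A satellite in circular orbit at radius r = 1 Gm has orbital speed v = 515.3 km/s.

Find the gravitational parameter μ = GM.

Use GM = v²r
r = 1 Gm = 1 × 10^9 m
v = 515.3 km/s = 515300 m/s
v² = 2.65534 × 10^11 m²/s²
GM = v²r = 2.65534 × 10^11 × 1 × 10^9 = 2.65534 × 10^20 m³/s²
GM ≈ 2.655 × 10^20 m³/s²

Final answer: GM = 2.655 × 10^20 m³/s²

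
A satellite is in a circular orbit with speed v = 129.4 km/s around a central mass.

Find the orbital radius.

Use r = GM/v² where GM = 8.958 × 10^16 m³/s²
v = 129.4 km/s = 129400 m/s
GM = 8.958 × 10^16 m³/s²
v² = 1.67444 × 10^10 m²/s²
r = GM/v² = (8.958 × 10^16) / (1.67444 × 10^10) = 5.34986 × 10^6 m ≈ 5.35 Mm

Final answer: 5.35 Mm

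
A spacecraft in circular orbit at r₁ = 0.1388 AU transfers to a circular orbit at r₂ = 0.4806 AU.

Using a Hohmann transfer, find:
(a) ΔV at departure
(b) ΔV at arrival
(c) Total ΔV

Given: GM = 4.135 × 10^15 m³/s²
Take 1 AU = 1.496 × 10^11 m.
r₁ = 0.1388 AU = 2.07645 × 10^10 m
r₂ = 0.4806 AU = 7.18978 × 10^10 m
GM = 4.135 × 10^15 m³/s²
Transfer ellipse: a_t = (r₁ + r₂)/2 = 4.63311 × 10^10 m
Circular speed at r₁: v₁ = √(GM/r₁) = 446.249 m/s
Transfer speed at r₁ (periapsis): v₁ₜ = √(GM(2/r₁ − 1/a_t)) = 555.902 m/s
(a) ΔV₁ = v₁ₜ − v₁ = 109.653 m/s ≈ 109.7 m/s
Circular speed at r₂: v₂ = √(GM/r₂) = 239.817 m/s
Transfer speed at r₂ (apoapsis): v₂ₜ = √(GM(2/r₂ − 1/a_t)) = 160.548 m/s
(b) ΔV₂ = v₂ − v₂ₜ = 79.2693 m/s ≈ 79.27 m/s
(c) ΔV_total = ΔV₁ + ΔV₂ = 188.923 m/s ≈ 188.9 m/s

Final answer:
(a) ΔV₁ = 109.7 m/s
(b) ΔV₂ = 79.27 m/s
(c) ΔV_total = 188.9 m/s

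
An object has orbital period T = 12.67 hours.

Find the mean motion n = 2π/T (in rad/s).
T = 12.67 hours = 45612 s
n = 2π / 45612 s = 0.000137753 rad/s ≈ 0.0001378 rad/s

Final answer: n = 0.0001378 rad/s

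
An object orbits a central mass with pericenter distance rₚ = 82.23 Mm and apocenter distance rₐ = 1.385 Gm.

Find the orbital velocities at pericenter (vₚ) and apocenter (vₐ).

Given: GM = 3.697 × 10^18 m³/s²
rₚ = 82.23 Mm = 8.223 × 10^7 m
rₐ = 1.385 Gm = 1.385 × 10^9 m
GM = 3.697 × 10^18 m³/s²
a = (rₚ + rₐ)/2 = 7.33615 × 10^8 m
Vis-viva: v² = GM (2/r − 1/a)
vₚ² = 3.697 × 10^18 × (2.4322 × 10^-8 − 1.36311 × 10^-9) = 8.48791 × 10^10 m²/s²
vₚ = 291340 m/s ≈ 291.3 km/s
vₐ² = 3.697 × 10^18 × (1.44404 × 10^-9 − 1.36311 × 10^-9) = 2.992 × 10^8 m²/s²
vₐ = 17297.4 m/s ≈ 17.3 km/s

Final answer: vₚ = 291.3 km/s, vₐ = 17.3 km/s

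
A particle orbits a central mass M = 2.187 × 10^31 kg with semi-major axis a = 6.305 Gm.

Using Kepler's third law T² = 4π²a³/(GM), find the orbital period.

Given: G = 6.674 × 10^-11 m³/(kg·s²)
M = 2.187 × 10^31 kg
GM = G × M = 6.674 × 10^-11 × 2.187 × 10^31 = 1.4596 × 10^21 m³/s²
a = 6.305 Gm = 6.305 × 10^9 m
a³ = 2.50643 × 10^29 m³
T = 2π √(a³/GM) = 2π √((2.50643 × 10^29) / (1.4596 × 10^21)) = 2π × 13104.2 s
T = 82336 s ≈ 22.87 hours

Final answer: 22.87 hours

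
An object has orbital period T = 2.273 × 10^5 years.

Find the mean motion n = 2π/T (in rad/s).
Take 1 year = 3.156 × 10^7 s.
T = 2.273 × 10^5 years = 7.17359 × 10^12 s
n = 2π / (7.17359 × 10^12 s) = 8.75878 × 10^-13 rad/s ≈ 8.759 × 10^-13 rad/s

Final answer: n = 8.759 × 10^-13 rad/s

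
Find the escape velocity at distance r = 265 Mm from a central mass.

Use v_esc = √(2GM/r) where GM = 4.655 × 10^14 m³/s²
r = 265 Mm = 2.65 × 10^8 m
GM = 4.655 × 10^14 m³/s²
2GM/r = 2 × (4.655 × 10^14) / (2.65 × 10^8) = 3.51321 × 10^6 m²/s²
v_esc = √(2GM/r) = 1874.36 m/s ≈ 1.874 km/s

Final answer: 1.874 km/s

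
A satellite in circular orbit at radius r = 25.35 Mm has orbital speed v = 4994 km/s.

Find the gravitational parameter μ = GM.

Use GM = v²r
r = 25.35 Mm = 2.535 × 10^7 m
v = 4994 km/s = 4.994 × 10^6 m/s
v² = 2.494 × 10^13 m²/s²
GM = v²r = 2.494 × 10^13 × 2.535 × 10^7 = 6.3223 × 10^20 m³/s²
GM ≈ 6.322 × 10^20 m³/s²

Final answer: GM = 6.322 × 10^20 m³/s²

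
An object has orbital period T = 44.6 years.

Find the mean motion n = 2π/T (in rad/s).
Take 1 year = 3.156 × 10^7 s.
T = 44.6 years = 1.40758 × 10^9 s
n = 2π / (1.40758 × 10^9 s) = 4.46383 × 10^-9 rad/s ≈ 4.464 × 10^-9 rad/s

Final answer: n = 4.464 × 10^-9 rad/s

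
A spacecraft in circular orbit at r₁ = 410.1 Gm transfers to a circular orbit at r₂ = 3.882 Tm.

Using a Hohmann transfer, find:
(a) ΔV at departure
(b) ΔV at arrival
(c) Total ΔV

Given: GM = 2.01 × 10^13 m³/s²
r₁ = 410.1 Gm = 4.101 × 10^11 m
r₂ = 3.882 Tm = 3.882 × 10^12 m
GM = 2.01 × 10^13 m³/s²
Transfer ellipse: a_t = (r₁ + r₂)/2 = 2.14605 × 10^12 m
Circular speed at r₁: v₁ = √(GM/r₁) = 7.00089 m/s
Transfer speed at r₁ (periapsis): v₁ₜ = √(GM(2/r₁ − 1/a_t)) = 9.41588 m/s
(a) ΔV₁ = v₁ₜ − v₁ = 2.41499 m/s ≈ 2.415 m/s
Circular speed at r₂: v₂ = √(GM/r₂) = 2.27547 m/s
Transfer speed at r₂ (apoapsis): v₂ₜ = √(GM(2/r₂ − 1/a_t)) = 0.994707 m/s
(b) ΔV₂ = v₂ − v₂ₜ = 1.28076 m/s ≈ 1.281 m/s
(c) ΔV_total = ΔV₁ + ΔV₂ = 3.69575 m/s ≈ 3.696 m/s

Final answer:
(a) ΔV₁ = 2.415 m/s
(b) ΔV₂ = 1.281 m/s
(c) ΔV_total = 3.696 m/s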